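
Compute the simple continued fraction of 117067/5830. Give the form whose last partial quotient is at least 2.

[20; 12, 2, 15, 15]

117067 = 20×5830 + 467
5830 = 12×467 + 226
467 = 2×226 + 15
226 = 15×15 + 1
15 = 15×1 + 0  (stop)
So 117067/5830 = [20; 12, 2, 15, 15].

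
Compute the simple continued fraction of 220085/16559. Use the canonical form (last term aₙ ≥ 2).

220085 = 13×16559 + 4818
16559 = 3×4818 + 2105
4818 = 2×2105 + 608
2105 = 3×608 + 281
608 = 2×281 + 46
281 = 6×46 + 5
46 = 9×5 + 1
5 = 5×1 + 0  (stop)
So 220085/16559 = [13; 3, 2, 3, 2, 6, 9, 5].

[13; 3, 2, 3, 2, 6, 9, 5]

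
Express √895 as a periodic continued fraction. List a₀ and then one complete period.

[29; 1, 10, 1, 58]

a₀ = ⌊√895⌋ = 29.
With m₀=0, d₀=1 and mₖ₊₁ = dₖaₖ − mₖ, dₖ₊₁ = (n − mₖ₊₁²)/dₖ, aₖ₊₁ = ⌊(a₀+mₖ₊₁)/dₖ₊₁⌋:
  k=1: m=29, d=54, a=1
  k=2: m=25, d=5, a=10
  k=3: m=25, d=54, a=1
  k=4: m=29, d=1, a=58
d=1 and a=2a₀=58 at k=4, so the next step gives (m, d) = (29, 54) again — its k=1 value — and the period has length 4.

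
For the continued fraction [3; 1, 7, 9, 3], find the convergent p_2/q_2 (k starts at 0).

Using pₖ = aₖpₖ₋₁ + pₖ₋₂, qₖ = aₖqₖ₋₁ + qₖ₋₂ (with p₋₁=1, p₋₂=0, q₋₁=0, q₋₂=1):
  k=0: a=3, p=3, q=1
  k=1: a=1, p=4, q=1
  k=2: a=7, p=31, q=8

31/8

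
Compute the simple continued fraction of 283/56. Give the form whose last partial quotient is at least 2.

[5; 18, 1, 2]

283 = 5·56 + 3
56 = 18·3 + 2
3 = 1·2 + 1
2 = 2·1 + 0  (stop)
So 283/56 = [5; 18, 1, 2].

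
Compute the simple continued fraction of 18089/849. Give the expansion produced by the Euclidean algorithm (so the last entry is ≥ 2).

18089 = 21·849 + 260
849 = 3·260 + 69
260 = 3·69 + 53
69 = 1·53 + 16
53 = 3·16 + 5
16 = 3·5 + 1
5 = 5·1 + 0  (stop)
So 18089/849 = [21; 3, 3, 1, 3, 3, 5].

[21; 3, 3, 1, 3, 3, 5]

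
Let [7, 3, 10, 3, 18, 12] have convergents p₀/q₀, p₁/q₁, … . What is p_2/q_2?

Using pₖ = aₖpₖ₋₁ + pₖ₋₂, qₖ = aₖqₖ₋₁ + qₖ₋₂ (with p₋₁=1, p₋₂=0, q₋₁=0, q₋₂=1):
  k=0: a=7, p=7, q=1
  k=1: a=3, p=22, q=3
  k=2: a=10, p=227, q=31

227/31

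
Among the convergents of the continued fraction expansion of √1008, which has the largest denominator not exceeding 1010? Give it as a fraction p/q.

24161/761

√1008 = [31; 1, 2, 1, 62, …] (period length 4).
Convergents:
  p_0/q_0 = 31/1
  p_1/q_1 = 32/1
  p_2/q_2 = 95/3
  p_3/q_3 = 127/4
  p_4/q_4 = 7969/251
  p_5/q_5 = 8096/255
  p_6/q_6 = 24161/761
  p_7/q_7 = 32257/1016
q_6 = 761 ≤ 1010 < 1016 = q_7, so the answer is 24161/761.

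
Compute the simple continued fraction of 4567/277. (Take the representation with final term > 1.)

4567 = 16*277 + 135
277 = 2*135 + 7
135 = 19*7 + 2
7 = 3*2 + 1
2 = 2*1 + 0  (stop)
So 4567/277 = [16; 2, 19, 3, 2].

[16; 2, 19, 3, 2]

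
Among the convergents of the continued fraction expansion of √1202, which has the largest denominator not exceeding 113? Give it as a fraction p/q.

√1202 = [34; 1, 2, 34, 2, 1, 68, …] (period length 6).
Convergents:
  p_0/q_0 = 34/1
  p_1/q_1 = 35/1
  p_2/q_2 = 104/3
  p_3/q_3 = 3571/103
  p_4/q_4 = 7246/209
q_3 = 103 ≤ 113 < 209 = q_4, so the answer is 3571/103.

3571/103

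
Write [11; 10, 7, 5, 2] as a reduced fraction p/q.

Fold from the inside: start with 2/1.
  5 + 1/2 = 11/2
  7 + 2/11 = 79/11
  10 + 11/79 = 801/79
  11 + 79/801 = 8890/801

8890/801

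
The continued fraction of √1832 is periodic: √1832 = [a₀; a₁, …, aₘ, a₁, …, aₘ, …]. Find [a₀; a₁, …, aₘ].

[42; 1, 4, 21, 4, 1, 84]

a₀ = ⌊√1832⌋ = 42.
With m₀=0, d₀=1 and mₖ₊₁ = dₖaₖ − mₖ, dₖ₊₁ = (n − mₖ₊₁²)/dₖ, aₖ₊₁ = ⌊(a₀+mₖ₊₁)/dₖ₊₁⌋:
  k=1: m=42, d=68, a=1
  k=2: m=26, d=17, a=4
  k=3: m=42, d=4, a=21
  k=4: m=42, d=17, a=4
  k=5: m=26, d=68, a=1
  k=6: m=42, d=1, a=84
d=1 and a=2a₀=84 at k=6, so the next step gives (m, d) = (42, 68) again — its k=1 value — and the period has length 6.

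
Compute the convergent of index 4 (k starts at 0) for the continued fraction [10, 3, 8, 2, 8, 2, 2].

4634/449

Using pₖ = aₖpₖ₋₁ + pₖ₋₂, qₖ = aₖqₖ₋₁ + qₖ₋₂ (with p₋₁=1, p₋₂=0, q₋₁=0, q₋₂=1):
  k=0: a=10, p=10, q=1
  k=1: a=3, p=31, q=3
  k=2: a=8, p=258, q=25
  k=3: a=2, p=547, q=53
  k=4: a=8, p=4634, q=449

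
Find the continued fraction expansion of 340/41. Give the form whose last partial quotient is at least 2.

340 = 8·41 + 12
41 = 3·12 + 5
12 = 2·5 + 2
5 = 2·2 + 1
2 = 2·1 + 0  (stop)
So 340/41 = [8; 3, 2, 2, 2].

[8; 3, 2, 2, 2]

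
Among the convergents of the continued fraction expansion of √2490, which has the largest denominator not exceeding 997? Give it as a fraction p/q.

√2490 = [49; 1, 8, 1, 98, …] (period length 4).
Convergents:
  p_0/q_0 = 49/1
  p_1/q_1 = 50/1
  p_2/q_2 = 449/9
  p_3/q_3 = 499/10
  p_4/q_4 = 49351/989
  p_5/q_5 = 49850/999
q_4 = 989 ≤ 997 < 999 = q_5, so the answer is 49351/989.

49351/989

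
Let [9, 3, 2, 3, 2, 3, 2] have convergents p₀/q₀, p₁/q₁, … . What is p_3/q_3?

Using pₖ = aₖpₖ₋₁ + pₖ₋₂, qₖ = aₖqₖ₋₁ + qₖ₋₂ (with p₋₁=1, p₋₂=0, q₋₁=0, q₋₂=1):
  k=0: a=9, p=9, q=1
  k=1: a=3, p=28, q=3
  k=2: a=2, p=65, q=7
  k=3: a=3, p=223, q=24

223/24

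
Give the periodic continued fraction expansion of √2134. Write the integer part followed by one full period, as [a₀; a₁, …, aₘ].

[46; 5, 8, 5, 92]

a₀ = ⌊√2134⌋ = 46.
With m₀=0, d₀=1 and mₖ₊₁ = dₖaₖ − mₖ, dₖ₊₁ = (n − mₖ₊₁²)/dₖ, aₖ₊₁ = ⌊(a₀+mₖ₊₁)/dₖ₊₁⌋:
  k=1: m=46, d=18, a=5
  k=2: m=44, d=11, a=8
  k=3: m=44, d=18, a=5
  k=4: m=46, d=1, a=92
d=1 and a=2a₀=92 at k=4, so the next step gives (m, d) = (46, 18) again — its k=1 value — and the period has length 4.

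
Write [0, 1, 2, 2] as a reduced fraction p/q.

5/7

Fold from the inside: start with 2/1.
  2 + 1/2 = 5/2
  1 + 2/5 = 7/5
  0 + 5/7 = 5/7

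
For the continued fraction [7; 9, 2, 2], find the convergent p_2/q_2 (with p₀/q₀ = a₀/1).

Using pₖ = aₖpₖ₋₁ + pₖ₋₂, qₖ = aₖqₖ₋₁ + qₖ₋₂ (with p₋₁=1, p₋₂=0, q₋₁=0, q₋₂=1):
  k=0: a=7, p=7, q=1
  k=1: a=9, p=64, q=9
  k=2: a=2, p=135, q=19

135/19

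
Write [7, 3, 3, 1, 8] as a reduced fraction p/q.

833/114

Using pₖ = aₖpₖ₋₁ + pₖ₋₂ and qₖ = aₖqₖ₋₁ + qₖ₋₂:
  k=0: a=7, p=7, q=1
  k=1: a=3, p=22, q=3
  k=2: a=3, p=73, q=10
  k=3: a=1, p=95, q=13
  k=4: a=8, p=833, q=114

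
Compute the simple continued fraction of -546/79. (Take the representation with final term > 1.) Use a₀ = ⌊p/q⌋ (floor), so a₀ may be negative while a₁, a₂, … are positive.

[-7; 11, 3, 2]

-546 = -7·79 + 7
79 = 11·7 + 2
7 = 3·2 + 1
2 = 2·1 + 0  (stop)
So -546/79 = [-7; 11, 3, 2].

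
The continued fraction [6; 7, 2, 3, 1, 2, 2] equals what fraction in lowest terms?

2693/439

Using pₖ = aₖpₖ₋₁ + pₖ₋₂ and qₖ = aₖqₖ₋₁ + qₖ₋₂:
  k=0: a=6, p=6, q=1
  k=1: a=7, p=43, q=7
  k=2: a=2, p=92, q=15
  k=3: a=3, p=319, q=52
  k=4: a=1, p=411, q=67
  k=5: a=2, p=1141, q=186
  k=6: a=2, p=2693, q=439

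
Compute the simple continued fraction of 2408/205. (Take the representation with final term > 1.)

[11; 1, 2, 1, 16, 3]

2408 = 11·205 + 153
205 = 1·153 + 52
153 = 2·52 + 49
52 = 1·49 + 3
49 = 16·3 + 1
3 = 3·1 + 0  (stop)
So 2408/205 = [11; 1, 2, 1, 16, 3].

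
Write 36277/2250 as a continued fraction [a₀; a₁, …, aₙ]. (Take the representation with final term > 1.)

[16; 8, 8, 6, 1, 4]

36277 = 16×2250 + 277
2250 = 8×277 + 34
277 = 8×34 + 5
34 = 6×5 + 4
5 = 1×4 + 1
4 = 4×1 + 0  (stop)
So 36277/2250 = [16; 8, 8, 6, 1, 4].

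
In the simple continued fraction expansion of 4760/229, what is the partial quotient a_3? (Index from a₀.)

4760 = 20·229 + 180   →  a_0 = 20
229 = 1·180 + 49   →  a_1 = 1
180 = 3·49 + 33   →  a_2 = 3
49 = 1·33 + 16   →  a_3 = 1

1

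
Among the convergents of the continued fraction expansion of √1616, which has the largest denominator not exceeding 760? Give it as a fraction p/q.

√1616 = [40; 5, 80, …] (period length 2).
Convergents:
  p_0/q_0 = 40/1
  p_1/q_1 = 201/5
  p_2/q_2 = 16120/401
  p_3/q_3 = 80801/2010
q_2 = 401 ≤ 760 < 2010 = q_3, so the answer is 16120/401.

16120/401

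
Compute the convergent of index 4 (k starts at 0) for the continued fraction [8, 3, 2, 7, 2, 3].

920/111

Using pₖ = aₖpₖ₋₁ + pₖ₋₂, qₖ = aₖqₖ₋₁ + qₖ₋₂ (with p₋₁=1, p₋₂=0, q₋₁=0, q₋₂=1):
  k=0: a=8, p=8, q=1
  k=1: a=3, p=25, q=3
  k=2: a=2, p=58, q=7
  k=3: a=7, p=431, q=52
  k=4: a=2, p=920, q=111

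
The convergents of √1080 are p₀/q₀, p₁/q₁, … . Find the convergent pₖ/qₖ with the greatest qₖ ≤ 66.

√1080 = [32; 1, 6, 3, 6, 1, 64, …] (period length 6).
Convergents:
  p_0/q_0 = 32/1
  p_1/q_1 = 33/1
  p_2/q_2 = 230/7
  p_3/q_3 = 723/22
  p_4/q_4 = 4568/139
q_3 = 22 ≤ 66 < 139 = q_4, so the answer is 723/22.

723/22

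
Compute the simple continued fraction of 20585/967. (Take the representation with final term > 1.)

[21; 3, 2, 11, 12]

20585 = 21×967 + 278
967 = 3×278 + 133
278 = 2×133 + 12
133 = 11×12 + 1
12 = 12×1 + 0  (stop)
So 20585/967 = [21; 3, 2, 11, 12].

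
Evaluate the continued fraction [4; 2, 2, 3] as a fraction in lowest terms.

Fold from the inside: start with 3/1.
  2 + 1/3 = 7/3
  2 + 3/7 = 17/7
  4 + 7/17 = 75/17

75/17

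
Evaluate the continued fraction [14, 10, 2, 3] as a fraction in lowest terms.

Using pₖ = aₖpₖ₋₁ + pₖ₋₂ and qₖ = aₖqₖ₋₁ + qₖ₋₂:
  k=0: a=14, p=14, q=1
  k=1: a=10, p=141, q=10
  k=2: a=2, p=296, q=21
  k=3: a=3, p=1029, q=73

1029/73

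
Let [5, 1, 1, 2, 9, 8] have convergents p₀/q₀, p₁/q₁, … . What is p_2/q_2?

Using pₖ = aₖpₖ₋₁ + pₖ₋₂, qₖ = aₖqₖ₋₁ + qₖ₋₂ (with p₋₁=1, p₋₂=0, q₋₁=0, q₋₂=1):
  k=0: a=5, p=5, q=1
  k=1: a=1, p=6, q=1
  k=2: a=1, p=11, q=2

11/2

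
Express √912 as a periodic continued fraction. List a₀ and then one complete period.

a₀ = ⌊√912⌋ = 30.

[30; 5, 60]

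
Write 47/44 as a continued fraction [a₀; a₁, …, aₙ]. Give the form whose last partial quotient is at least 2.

[1; 14, 1, 2]

47 = 1×44 + 3
44 = 14×3 + 2
3 = 1×2 + 1
2 = 2×1 + 0  (stop)
So 47/44 = [1; 14, 1, 2].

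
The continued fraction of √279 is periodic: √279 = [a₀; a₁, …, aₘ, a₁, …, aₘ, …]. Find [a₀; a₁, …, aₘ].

a₀ = ⌊√279⌋ = 16.
With m₀=0, d₀=1 and mₖ₊₁ = dₖaₖ − mₖ, dₖ₊₁ = (n − mₖ₊₁²)/dₖ, aₖ₊₁ = ⌊(a₀+mₖ₊₁)/dₖ₊₁⌋:
  k=1: m=16, d=23, a=1
  k=2: m=7, d=10, a=2
  k=3: m=13, d=11, a=2
  k=4: m=9, d=18, a=1
  k=5: m=9, d=11, a=2
  k=6: m=13, d=10, a=2
  k=7: m=7, d=23, a=1
  k=8: m=16, d=1, a=32
d=1 and a=2a₀=32 at k=8, so the next step gives (m, d) = (16, 23) again — its k=1 value — and the period has length 8.

[16; 1, 2, 2, 1, 2, 2, 1, 32]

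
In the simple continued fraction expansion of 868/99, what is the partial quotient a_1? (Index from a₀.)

868 = 8·99 + 76   →  a_0 = 8
99 = 1·76 + 23   →  a_1 = 1

1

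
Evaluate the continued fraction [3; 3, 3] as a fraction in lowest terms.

33/10

Fold from the inside: start with 3/1.
  3 + 1/3 = 10/3
  3 + 3/10 = 33/10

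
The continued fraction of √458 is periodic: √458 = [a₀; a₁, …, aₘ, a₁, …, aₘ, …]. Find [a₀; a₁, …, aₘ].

a₀ = ⌊√458⌋ = 21.
With m₀=0, d₀=1 and mₖ₊₁ = dₖaₖ − mₖ, dₖ₊₁ = (n − mₖ₊₁²)/dₖ, aₖ₊₁ = ⌊(a₀+mₖ₊₁)/dₖ₊₁⌋:
  k=1: m=21, d=17, a=2
  k=2: m=13, d=17, a=2
  k=3: m=21, d=1, a=42
d=1 and a=2a₀=42 at k=3, so the next step gives (m, d) = (21, 17) again — its k=1 value — and the period has length 3.

[21; 2, 2, 42]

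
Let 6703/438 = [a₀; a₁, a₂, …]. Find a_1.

3

6703 = 15·438 + 133   →  a_0 = 15
438 = 3·133 + 39   →  a_1 = 3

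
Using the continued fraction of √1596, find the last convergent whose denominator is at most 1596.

63081/1579

√1596 = [39; 1, 18, 1, 78, …] (period length 4).
Convergents:
  p_0/q_0 = 39/1
  p_1/q_1 = 40/1
  p_2/q_2 = 759/19
  p_3/q_3 = 799/20
  p_4/q_4 = 63081/1579
  p_5/q_5 = 63880/1599
q_4 = 1579 ≤ 1596 < 1599 = q_5, so the answer is 63081/1579.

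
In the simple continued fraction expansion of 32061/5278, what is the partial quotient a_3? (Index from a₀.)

3

32061 = 6·5278 + 393   →  a_0 = 6
5278 = 13·393 + 169   →  a_1 = 13
393 = 2·169 + 55   →  a_2 = 2
169 = 3·55 + 4   →  a_3 = 3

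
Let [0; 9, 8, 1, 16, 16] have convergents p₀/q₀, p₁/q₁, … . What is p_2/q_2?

8/73

Using pₖ = aₖpₖ₋₁ + pₖ₋₂, qₖ = aₖqₖ₋₁ + qₖ₋₂ (with p₋₁=1, p₋₂=0, q₋₁=0, q₋₂=1):
  k=0: a=0, p=0, q=1
  k=1: a=9, p=1, q=9
  k=2: a=8, p=8, q=73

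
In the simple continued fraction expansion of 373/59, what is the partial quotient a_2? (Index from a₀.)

373 = 6·59 + 19   →  a_0 = 6
59 = 3·19 + 2   →  a_1 = 3
19 = 9·2 + 1   →  a_2 = 9

9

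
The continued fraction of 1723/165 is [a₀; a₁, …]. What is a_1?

2

1723 = 10·165 + 73   →  a_0 = 10
165 = 2·73 + 19   →  a_1 = 2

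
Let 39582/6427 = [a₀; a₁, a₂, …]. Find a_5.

1

39582 = 6·6427 + 1020   →  a_0 = 6
6427 = 6·1020 + 307   →  a_1 = 6
1020 = 3·307 + 99   →  a_2 = 3
307 = 3·99 + 10   →  a_3 = 3
99 = 9·10 + 9   →  a_4 = 9
10 = 1·9 + 1   →  a_5 = 1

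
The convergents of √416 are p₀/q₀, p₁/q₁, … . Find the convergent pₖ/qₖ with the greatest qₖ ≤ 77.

1081/53

√416 = [20; 2, 1, 1, 9, 1, 1, 2, 40, …] (period length 8).
Convergents:
  p_0/q_0 = 20/1
  p_1/q_1 = 41/2
  p_2/q_2 = 61/3
  p_3/q_3 = 102/5
  p_4/q_4 = 979/48
  p_5/q_5 = 1081/53
  p_6/q_6 = 2060/101
q_5 = 53 ≤ 77 < 101 = q_6, so the answer is 1081/53.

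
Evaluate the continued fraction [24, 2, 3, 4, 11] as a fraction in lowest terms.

Fold from the inside: start with 11/1.
  4 + 1/11 = 45/11
  3 + 11/45 = 146/45
  2 + 45/146 = 337/146
  24 + 146/337 = 8234/337

8234/337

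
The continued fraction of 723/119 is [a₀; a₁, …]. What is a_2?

4

723 = 6·119 + 9   →  a_0 = 6
119 = 13·9 + 2   →  a_1 = 13
9 = 4·2 + 1   →  a_2 = 4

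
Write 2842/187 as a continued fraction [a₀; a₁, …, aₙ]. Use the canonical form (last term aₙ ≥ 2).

[15; 5, 18, 2]

2842 = 15·187 + 37
187 = 5·37 + 2
37 = 18·2 + 1
2 = 2·1 + 0  (stop)
So 2842/187 = [15; 5, 18, 2].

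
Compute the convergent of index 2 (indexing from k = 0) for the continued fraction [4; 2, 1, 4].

Using pₖ = aₖpₖ₋₁ + pₖ₋₂, qₖ = aₖqₖ₋₁ + qₖ₋₂ (with p₋₁=1, p₋₂=0, q₋₁=0, q₋₂=1):
  k=0: a=4, p=4, q=1
  k=1: a=2, p=9, q=2
  k=2: a=1, p=13, q=3

13/3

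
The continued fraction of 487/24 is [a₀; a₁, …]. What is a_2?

487 = 20·24 + 7   →  a_0 = 20
24 = 3·7 + 3   →  a_1 = 3
7 = 2·3 + 1   →  a_2 = 2

2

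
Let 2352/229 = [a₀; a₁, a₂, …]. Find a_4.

3

2352 = 10·229 + 62   →  a_0 = 10
229 = 3·62 + 43   →  a_1 = 3
62 = 1·43 + 19   →  a_2 = 1
43 = 2·19 + 5   →  a_3 = 2
19 = 3·5 + 4   →  a_4 = 3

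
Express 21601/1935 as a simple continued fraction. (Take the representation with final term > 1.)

21601 = 11×1935 + 316
1935 = 6×316 + 39
316 = 8×39 + 4
39 = 9×4 + 3
4 = 1×3 + 1
3 = 3×1 + 0  (stop)
So 21601/1935 = [11; 6, 8, 9, 1, 3].

[11; 6, 8, 9, 1, 3]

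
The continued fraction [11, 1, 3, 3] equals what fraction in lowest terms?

153/13

Fold from the inside: start with 3/1.
  3 + 1/3 = 10/3
  1 + 3/10 = 13/10
  11 + 10/13 = 153/13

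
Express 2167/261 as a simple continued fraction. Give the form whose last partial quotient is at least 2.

[8; 3, 3, 3, 2, 3]

2167 = 8*261 + 79
261 = 3*79 + 24
79 = 3*24 + 7
24 = 3*7 + 3
7 = 2*3 + 1
3 = 3*1 + 0  (stop)
So 2167/261 = [8; 3, 3, 3, 2, 3].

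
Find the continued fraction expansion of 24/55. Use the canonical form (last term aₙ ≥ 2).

[0; 2, 3, 2, 3]

24 = 0*55 + 24
55 = 2*24 + 7
24 = 3*7 + 3
7 = 2*3 + 1
3 = 3*1 + 0  (stop)
So 24/55 = [0; 2, 3, 2, 3].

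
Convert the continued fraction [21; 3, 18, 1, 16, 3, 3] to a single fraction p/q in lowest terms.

213361/10004

Using pₖ = aₖpₖ₋₁ + pₖ₋₂ and qₖ = aₖqₖ₋₁ + qₖ₋₂:
  k=0: a=21, p=21, q=1
  k=1: a=3, p=64, q=3
  k=2: a=18, p=1173, q=55
  k=3: a=1, p=1237, q=58
  k=4: a=16, p=20965, q=983
  k=5: a=3, p=64132, q=3007
  k=6: a=3, p=213361, q=10004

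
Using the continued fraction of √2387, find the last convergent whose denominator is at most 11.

√2387 = [48; 1, 5, 1, 96, …] (period length 4).
Convergents:
  p_0/q_0 = 48/1
  p_1/q_1 = 49/1
  p_2/q_2 = 293/6
  p_3/q_3 = 342/7
  p_4/q_4 = 33125/678
q_3 = 7 ≤ 11 < 678 = q_4, so the answer is 342/7.

342/7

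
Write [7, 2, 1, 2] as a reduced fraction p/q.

Fold from the inside: start with 2/1.
  1 + 1/2 = 3/2
  2 + 2/3 = 8/3
  7 + 3/8 = 59/8

59/8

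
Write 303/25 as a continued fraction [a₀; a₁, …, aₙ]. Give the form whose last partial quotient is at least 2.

[12; 8, 3]

303 = 12×25 + 3
25 = 8×3 + 1
3 = 3×1 + 0  (stop)
So 303/25 = [12; 8, 3].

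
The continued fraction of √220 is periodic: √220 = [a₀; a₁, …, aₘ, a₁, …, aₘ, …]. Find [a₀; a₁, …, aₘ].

[14; 1, 4, 1, 28]

a₀ = ⌊√220⌋ = 14.
With m₀=0, d₀=1 and mₖ₊₁ = dₖaₖ − mₖ, dₖ₊₁ = (n − mₖ₊₁²)/dₖ, aₖ₊₁ = ⌊(a₀+mₖ₊₁)/dₖ₊₁⌋:
  k=1: m=14, d=24, a=1
  k=2: m=10, d=5, a=4
  k=3: m=10, d=24, a=1
  k=4: m=14, d=1, a=28
d=1 and a=2a₀=28 at k=4, so the next step gives (m, d) = (14, 24) again — its k=1 value — and the period has length 4.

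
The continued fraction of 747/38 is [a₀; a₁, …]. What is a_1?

1

747 = 19·38 + 25   →  a_0 = 19
38 = 1·25 + 13   →  a_1 = 1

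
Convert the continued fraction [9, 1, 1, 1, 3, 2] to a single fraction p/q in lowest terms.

241/25

Using pₖ = aₖpₖ₋₁ + pₖ₋₂ and qₖ = aₖqₖ₋₁ + qₖ₋₂:
  k=0: a=9, p=9, q=1
  k=1: a=1, p=10, q=1
  k=2: a=1, p=19, q=2
  k=3: a=1, p=29, q=3
  k=4: a=3, p=106, q=11
  k=5: a=2, p=241, q=25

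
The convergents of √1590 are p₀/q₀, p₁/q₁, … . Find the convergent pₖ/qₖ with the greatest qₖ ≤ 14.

√1590 = [39; 1, 6, 1, 78, …] (period length 4).
Convergents:
  p_0/q_0 = 39/1
  p_1/q_1 = 40/1
  p_2/q_2 = 279/7
  p_3/q_3 = 319/8
  p_4/q_4 = 25161/631
q_3 = 8 ≤ 14 < 631 = q_4, so the answer is 319/8.

319/8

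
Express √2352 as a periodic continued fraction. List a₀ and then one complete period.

[48; 2, 96]

a₀ = ⌊√2352⌋ = 48.
With m₀=0, d₀=1 and mₖ₊₁ = dₖaₖ − mₖ, dₖ₊₁ = (n − mₖ₊₁²)/dₖ, aₖ₊₁ = ⌊(a₀+mₖ₊₁)/dₖ₊₁⌋:
  k=1: m=48, d=48, a=2
  k=2: m=48, d=1, a=96
d=1 and a=2a₀=96 at k=2, so the next step gives (m, d) = (48, 48) again — its k=1 value — and the period has length 2.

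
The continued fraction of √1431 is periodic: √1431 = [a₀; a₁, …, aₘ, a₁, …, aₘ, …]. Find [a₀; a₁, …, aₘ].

a₀ = ⌊√1431⌋ = 37.
With m₀=0, d₀=1 and mₖ₊₁ = dₖaₖ − mₖ, dₖ₊₁ = (n − mₖ₊₁²)/dₖ, aₖ₊₁ = ⌊(a₀+mₖ₊₁)/dₖ₊₁⌋:
  k=1: m=37, d=62, a=1
  k=2: m=25, d=13, a=4
  k=3: m=27, d=54, a=1
  k=4: m=27, d=13, a=4
  k=5: m=25, d=62, a=1
  k=6: m=37, d=1, a=74
d=1 and a=2a₀=74 at k=6, so the next step gives (m, d) = (37, 62) again — its k=1 value — and the period has length 6.

[37; 1, 4, 1, 4, 1, 74]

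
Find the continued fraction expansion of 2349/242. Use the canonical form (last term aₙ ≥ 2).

2349 = 9*242 + 171
242 = 1*171 + 71
171 = 2*71 + 29
71 = 2*29 + 13
29 = 2*13 + 3
13 = 4*3 + 1
3 = 3*1 + 0  (stop)
So 2349/242 = [9; 1, 2, 2, 2, 4, 3].

[9; 1, 2, 2, 2, 4, 3]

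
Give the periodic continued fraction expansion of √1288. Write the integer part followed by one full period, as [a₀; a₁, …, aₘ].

a₀ = ⌊√1288⌋ = 35.
With m₀=0, d₀=1 and mₖ₊₁ = dₖaₖ − mₖ, dₖ₊₁ = (n − mₖ₊₁²)/dₖ, aₖ₊₁ = ⌊(a₀+mₖ₊₁)/dₖ₊₁⌋:
  k=1: m=35, d=63, a=1
  k=2: m=28, d=8, a=7
  k=3: m=28, d=63, a=1
  k=4: m=35, d=1, a=70
d=1 and a=2a₀=70 at k=4, so the next step gives (m, d) = (35, 63) again — its k=1 value — and the period has length 4.

[35; 1, 7, 1, 70]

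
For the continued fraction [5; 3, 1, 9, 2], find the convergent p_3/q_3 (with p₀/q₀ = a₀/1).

205/39

Using pₖ = aₖpₖ₋₁ + pₖ₋₂, qₖ = aₖqₖ₋₁ + qₖ₋₂ (with p₋₁=1, p₋₂=0, q₋₁=0, q₋₂=1):
  k=0: a=5, p=5, q=1
  k=1: a=3, p=16, q=3
  k=2: a=1, p=21, q=4
  k=3: a=9, p=205, q=39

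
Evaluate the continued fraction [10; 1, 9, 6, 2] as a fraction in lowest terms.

Fold from the inside: start with 2/1.
  6 + 1/2 = 13/2
  9 + 2/13 = 119/13
  1 + 13/119 = 132/119
  10 + 119/132 = 1439/132

1439/132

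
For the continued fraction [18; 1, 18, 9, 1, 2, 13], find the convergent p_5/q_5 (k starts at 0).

10497/554

Using pₖ = aₖpₖ₋₁ + pₖ₋₂, qₖ = aₖqₖ₋₁ + qₖ₋₂ (with p₋₁=1, p₋₂=0, q₋₁=0, q₋₂=1):
  k=0: a=18, p=18, q=1
  k=1: a=1, p=19, q=1
  k=2: a=18, p=360, q=19
  k=3: a=9, p=3259, q=172
  k=4: a=1, p=3619, q=191
  k=5: a=2, p=10497, q=554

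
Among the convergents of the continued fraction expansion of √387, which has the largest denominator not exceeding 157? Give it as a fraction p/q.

2341/119

√387 = [19; 1, 2, 19, 2, 1, 38, …] (period length 6).
Convergents:
  p_0/q_0 = 19/1
  p_1/q_1 = 20/1
  p_2/q_2 = 59/3
  p_3/q_3 = 1141/58
  p_4/q_4 = 2341/119
  p_5/q_5 = 3482/177
q_4 = 119 ≤ 157 < 177 = q_5, so the answer is 2341/119.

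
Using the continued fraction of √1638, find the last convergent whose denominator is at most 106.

√1638 = [40; 2, 8, 2, 80, …] (period length 4).
Convergents:
  p_0/q_0 = 40/1
  p_1/q_1 = 81/2
  p_2/q_2 = 688/17
  p_3/q_3 = 1457/36
  p_4/q_4 = 117248/2897
q_3 = 36 ≤ 106 < 2897 = q_4, so the answer is 1457/36.

1457/36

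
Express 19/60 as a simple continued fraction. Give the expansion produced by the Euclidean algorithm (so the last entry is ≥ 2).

[0; 3, 6, 3]

19 = 0×60 + 19
60 = 3×19 + 3
19 = 6×3 + 1
3 = 3×1 + 0  (stop)
So 19/60 = [0; 3, 6, 3].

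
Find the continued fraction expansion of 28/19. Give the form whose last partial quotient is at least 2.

[1; 2, 9]

28 = 1×19 + 9
19 = 2×9 + 1
9 = 9×1 + 0  (stop)
So 28/19 = [1; 2, 9].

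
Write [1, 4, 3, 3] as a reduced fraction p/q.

53/43

Using pₖ = aₖpₖ₋₁ + pₖ₋₂ and qₖ = aₖqₖ₋₁ + qₖ₋₂:
  k=0: a=1, p=1, q=1
  k=1: a=4, p=5, q=4
  k=2: a=3, p=16, q=13
  k=3: a=3, p=53, q=43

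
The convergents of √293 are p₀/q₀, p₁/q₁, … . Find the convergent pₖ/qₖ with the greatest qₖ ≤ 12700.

84679/4947

√293 = [17; 8, 1, 1, 8, 34, …] (period length 5).
Convergents:
  p_0/q_0 = 17/1
  p_1/q_1 = 137/8
  p_2/q_2 = 154/9
  p_3/q_3 = 291/17
  p_4/q_4 = 2482/145
  p_5/q_5 = 84679/4947
  p_6/q_6 = 679914/39721
q_5 = 4947 ≤ 12700 < 39721 = q_6, so the answer is 84679/4947.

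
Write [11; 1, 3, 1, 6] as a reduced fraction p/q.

Using pₖ = aₖpₖ₋₁ + pₖ₋₂ and qₖ = aₖqₖ₋₁ + qₖ₋₂:
  k=0: a=11, p=11, q=1
  k=1: a=1, p=12, q=1
  k=2: a=3, p=47, q=4
  k=3: a=1, p=59, q=5
  k=4: a=6, p=401, q=34

401/34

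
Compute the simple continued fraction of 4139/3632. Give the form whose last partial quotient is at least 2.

[1; 7, 6, 9, 4, 2]

4139 = 1*3632 + 507
3632 = 7*507 + 83
507 = 6*83 + 9
83 = 9*9 + 2
9 = 4*2 + 1
2 = 2*1 + 0  (stop)
So 4139/3632 = [1; 7, 6, 9, 4, 2].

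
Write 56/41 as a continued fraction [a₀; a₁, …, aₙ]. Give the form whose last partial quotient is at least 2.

56 = 1×41 + 15
41 = 2×15 + 11
15 = 1×11 + 4
11 = 2×4 + 3
4 = 1×3 + 1
3 = 3×1 + 0  (stop)
So 56/41 = [1; 2, 1, 2, 1, 3].

[1; 2, 1, 2, 1, 3]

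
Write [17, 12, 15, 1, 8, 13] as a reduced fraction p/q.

Using pₖ = aₖpₖ₋₁ + pₖ₋₂ and qₖ = aₖqₖ₋₁ + qₖ₋₂:
  k=0: a=17, p=17, q=1
  k=1: a=12, p=205, q=12
  k=2: a=15, p=3092, q=181
  k=3: a=1, p=3297, q=193
  k=4: a=8, p=29468, q=1725
  k=5: a=13, p=386381, q=22618

386381/22618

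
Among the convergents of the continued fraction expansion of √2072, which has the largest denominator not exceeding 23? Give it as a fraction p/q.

91/2

√2072 = [45; 1, 1, 12, 1, 1, 90, …] (period length 6).
Convergents:
  p_0/q_0 = 45/1
  p_1/q_1 = 46/1
  p_2/q_2 = 91/2
  p_3/q_3 = 1138/25
q_2 = 2 ≤ 23 < 25 = q_3, so the answer is 91/2.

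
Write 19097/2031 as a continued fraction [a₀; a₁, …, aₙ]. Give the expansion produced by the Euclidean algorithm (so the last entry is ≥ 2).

[9; 2, 2, 14, 9, 3]

19097 = 9*2031 + 818
2031 = 2*818 + 395
818 = 2*395 + 28
395 = 14*28 + 3
28 = 9*3 + 1
3 = 3*1 + 0  (stop)
So 19097/2031 = [9; 2, 2, 14, 9, 3].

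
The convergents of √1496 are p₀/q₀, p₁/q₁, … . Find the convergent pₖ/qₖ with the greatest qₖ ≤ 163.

√1496 = [38; 1, 2, 9, 2, 1, 76, …] (period length 6).
Convergents:
  p_0/q_0 = 38/1
  p_1/q_1 = 39/1
  p_2/q_2 = 116/3
  p_3/q_3 = 1083/28
  p_4/q_4 = 2282/59
  p_5/q_5 = 3365/87
  p_6/q_6 = 258022/6671
q_5 = 87 ≤ 163 < 6671 = q_6, so the answer is 3365/87.

3365/87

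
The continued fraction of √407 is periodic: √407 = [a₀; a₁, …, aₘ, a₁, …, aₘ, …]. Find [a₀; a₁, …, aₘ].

[20; 5, 1, 2, 1, 5, 40]

a₀ = ⌊√407⌋ = 20.
With m₀=0, d₀=1 and mₖ₊₁ = dₖaₖ − mₖ, dₖ₊₁ = (n − mₖ₊₁²)/dₖ, aₖ₊₁ = ⌊(a₀+mₖ₊₁)/dₖ₊₁⌋:
  k=1: m=20, d=7, a=5
  k=2: m=15, d=26, a=1
  k=3: m=11, d=11, a=2
  k=4: m=11, d=26, a=1
  k=5: m=15, d=7, a=5
  k=6: m=20, d=1, a=40
d=1 and a=2a₀=40 at k=6, so the next step gives (m, d) = (20, 7) again — its k=1 value — and the period has length 6.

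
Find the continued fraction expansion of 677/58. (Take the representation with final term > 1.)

677 = 11·58 + 39
58 = 1·39 + 19
39 = 2·19 + 1
19 = 19·1 + 0  (stop)
So 677/58 = [11; 1, 2, 19].

[11; 1, 2, 19]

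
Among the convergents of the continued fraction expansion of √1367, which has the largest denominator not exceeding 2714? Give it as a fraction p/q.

99827/2700

√1367 = [36; 1, 35, 1, 72, …] (period length 4).
Convergents:
  p_0/q_0 = 36/1
  p_1/q_1 = 37/1
  p_2/q_2 = 1331/36
  p_3/q_3 = 1368/37
  p_4/q_4 = 99827/2700
  p_5/q_5 = 101195/2737
q_4 = 2700 ≤ 2714 < 2737 = q_5, so the answer is 99827/2700.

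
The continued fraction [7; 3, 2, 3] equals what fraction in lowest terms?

175/24

Using pₖ = aₖpₖ₋₁ + pₖ₋₂ and qₖ = aₖqₖ₋₁ + qₖ₋₂:
  k=0: a=7, p=7, q=1
  k=1: a=3, p=22, q=3
  k=2: a=2, p=51, q=7
  k=3: a=3, p=175, q=24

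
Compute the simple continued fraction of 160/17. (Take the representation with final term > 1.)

[9; 2, 2, 3]

160 = 9×17 + 7
17 = 2×7 + 3
7 = 2×3 + 1
3 = 3×1 + 0  (stop)
So 160/17 = [9; 2, 2, 3].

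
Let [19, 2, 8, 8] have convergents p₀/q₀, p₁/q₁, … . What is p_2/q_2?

331/17

Using pₖ = aₖpₖ₋₁ + pₖ₋₂, qₖ = aₖqₖ₋₁ + qₖ₋₂ (with p₋₁=1, p₋₂=0, q₋₁=0, q₋₂=1):
  k=0: a=19, p=19, q=1
  k=1: a=2, p=39, q=2
  k=2: a=8, p=331, q=17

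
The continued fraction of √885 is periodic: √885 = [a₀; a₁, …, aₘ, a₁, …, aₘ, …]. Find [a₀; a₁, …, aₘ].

a₀ = ⌊√885⌋ = 29.
With m₀=0, d₀=1 and mₖ₊₁ = dₖaₖ − mₖ, dₖ₊₁ = (n − mₖ₊₁²)/dₖ, aₖ₊₁ = ⌊(a₀+mₖ₊₁)/dₖ₊₁⌋:
  k=1: m=29, d=44, a=1
  k=2: m=15, d=15, a=2
  k=3: m=15, d=44, a=1
  k=4: m=29, d=1, a=58
d=1 and a=2a₀=58 at k=4, so the next step gives (m, d) = (29, 44) again — its k=1 value — and the period has length 4.

[29; 1, 2, 1, 58]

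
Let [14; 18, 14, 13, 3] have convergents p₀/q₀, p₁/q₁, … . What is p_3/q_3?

Using pₖ = aₖpₖ₋₁ + pₖ₋₂, qₖ = aₖqₖ₋₁ + qₖ₋₂ (with p₋₁=1, p₋₂=0, q₋₁=0, q₋₂=1):
  k=0: a=14, p=14, q=1
  k=1: a=18, p=253, q=18
  k=2: a=14, p=3556, q=253
  k=3: a=13, p=46481, q=3307

46481/3307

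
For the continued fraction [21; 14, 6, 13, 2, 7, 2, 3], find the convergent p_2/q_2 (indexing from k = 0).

1791/85

Using pₖ = aₖpₖ₋₁ + pₖ₋₂, qₖ = aₖqₖ₋₁ + qₖ₋₂ (with p₋₁=1, p₋₂=0, q₋₁=0, q₋₂=1):
  k=0: a=21, p=21, q=1
  k=1: a=14, p=295, q=14
  k=2: a=6, p=1791, q=85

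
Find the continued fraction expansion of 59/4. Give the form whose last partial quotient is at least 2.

59 = 14·4 + 3
4 = 1·3 + 1
3 = 3·1 + 0  (stop)
So 59/4 = [14; 1, 3].

[14; 1, 3]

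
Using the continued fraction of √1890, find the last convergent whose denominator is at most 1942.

46213/1063

√1890 = [43; 2, 9, 6, 9, 2, 86, …] (period length 6).
Convergents:
  p_0/q_0 = 43/1
  p_1/q_1 = 87/2
  p_2/q_2 = 826/19
  p_3/q_3 = 5043/116
  p_4/q_4 = 46213/1063
  p_5/q_5 = 97469/2242
q_4 = 1063 ≤ 1942 < 2242 = q_5, so the answer is 46213/1063.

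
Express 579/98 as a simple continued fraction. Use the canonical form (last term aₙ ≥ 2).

[5; 1, 9, 1, 8]

579 = 5×98 + 89
98 = 1×89 + 9
89 = 9×9 + 8
9 = 1×8 + 1
8 = 8×1 + 0  (stop)
So 579/98 = [5; 1, 9, 1, 8].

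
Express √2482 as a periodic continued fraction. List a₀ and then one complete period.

[49; 1, 4, 1, 1, 4, 1, 98]

a₀ = ⌊√2482⌋ = 49.
With m₀=0, d₀=1 and mₖ₊₁ = dₖaₖ − mₖ, dₖ₊₁ = (n − mₖ₊₁²)/dₖ, aₖ₊₁ = ⌊(a₀+mₖ₊₁)/dₖ₊₁⌋:
  k=1: m=49, d=81, a=1
  k=2: m=32, d=18, a=4
  k=3: m=40, d=49, a=1
  k=4: m=9, d=49, a=1
  k=5: m=40, d=18, a=4
  k=6: m=32, d=81, a=1
  k=7: m=49, d=1, a=98
d=1 and a=2a₀=98 at k=7, so the next step gives (m, d) = (49, 81) again — its k=1 value — and the period has length 7.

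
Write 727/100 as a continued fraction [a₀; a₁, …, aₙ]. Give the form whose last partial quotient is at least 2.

[7; 3, 1, 2, 2, 1, 2]

727 = 7×100 + 27
100 = 3×27 + 19
27 = 1×19 + 8
19 = 2×8 + 3
8 = 2×3 + 2
3 = 1×2 + 1
2 = 2×1 + 0  (stop)
So 727/100 = [7; 3, 1, 2, 2, 1, 2].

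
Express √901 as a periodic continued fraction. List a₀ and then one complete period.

[30; 60]

a₀ = ⌊√901⌋ = 30.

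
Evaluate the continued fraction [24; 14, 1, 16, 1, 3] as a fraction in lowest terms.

Using pₖ = aₖpₖ₋₁ + pₖ₋₂ and qₖ = aₖqₖ₋₁ + qₖ₋₂:
  k=0: a=24, p=24, q=1
  k=1: a=14, p=337, q=14
  k=2: a=1, p=361, q=15
  k=3: a=16, p=6113, q=254
  k=4: a=1, p=6474, q=269
  k=5: a=3, p=25535, q=1061

25535/1061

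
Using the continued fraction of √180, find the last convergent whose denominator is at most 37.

161/12

√180 = [13; 2, 2, 2, 26, …] (period length 4).
Convergents:
  p_0/q_0 = 13/1
  p_1/q_1 = 27/2
  p_2/q_2 = 67/5
  p_3/q_3 = 161/12
  p_4/q_4 = 4253/317
q_3 = 12 ≤ 37 < 317 = q_4, so the answer is 161/12.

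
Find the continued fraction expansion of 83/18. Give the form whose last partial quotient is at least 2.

83 = 4·18 + 11
18 = 1·11 + 7
11 = 1·7 + 4
7 = 1·4 + 3
4 = 1·3 + 1
3 = 3·1 + 0  (stop)
So 83/18 = [4; 1, 1, 1, 1, 3].

[4; 1, 1, 1, 1, 3]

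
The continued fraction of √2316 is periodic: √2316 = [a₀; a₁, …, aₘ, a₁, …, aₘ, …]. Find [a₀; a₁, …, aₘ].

[48; 8, 96]

a₀ = ⌊√2316⌋ = 48.
With m₀=0, d₀=1 and mₖ₊₁ = dₖaₖ − mₖ, dₖ₊₁ = (n − mₖ₊₁²)/dₖ, aₖ₊₁ = ⌊(a₀+mₖ₊₁)/dₖ₊₁⌋:
  k=1: m=48, d=12, a=8
  k=2: m=48, d=1, a=96
d=1 and a=2a₀=96 at k=2, so the next step gives (m, d) = (48, 12) again — its k=1 value — and the period has length 2.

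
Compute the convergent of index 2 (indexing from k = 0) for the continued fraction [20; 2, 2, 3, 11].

Using pₖ = aₖpₖ₋₁ + pₖ₋₂, qₖ = aₖqₖ₋₁ + qₖ₋₂ (with p₋₁=1, p₋₂=0, q₋₁=0, q₋₂=1):
  k=0: a=20, p=20, q=1
  k=1: a=2, p=41, q=2
  k=2: a=2, p=102, q=5

102/5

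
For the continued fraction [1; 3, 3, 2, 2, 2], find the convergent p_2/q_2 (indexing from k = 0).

Using pₖ = aₖpₖ₋₁ + pₖ₋₂, qₖ = aₖqₖ₋₁ + qₖ₋₂ (with p₋₁=1, p₋₂=0, q₋₁=0, q₋₂=1):
  k=0: a=1, p=1, q=1
  k=1: a=3, p=4, q=3
  k=2: a=3, p=13, q=10

13/10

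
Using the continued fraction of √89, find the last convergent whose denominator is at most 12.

66/7

√89 = [9; 2, 3, 3, 2, 18, …] (period length 5).
Convergents:
  p_0/q_0 = 9/1
  p_1/q_1 = 19/2
  p_2/q_2 = 66/7
  p_3/q_3 = 217/23
q_2 = 7 ≤ 12 < 23 = q_3, so the answer is 66/7.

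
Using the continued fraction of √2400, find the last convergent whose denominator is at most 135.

√2400 = [48; 1, 96, …] (period length 2).
Convergents:
  p_0/q_0 = 48/1
  p_1/q_1 = 49/1
  p_2/q_2 = 4752/97
  p_3/q_3 = 4801/98
  p_4/q_4 = 465648/9505
q_3 = 98 ≤ 135 < 9505 = q_4, so the answer is 4801/98.

4801/98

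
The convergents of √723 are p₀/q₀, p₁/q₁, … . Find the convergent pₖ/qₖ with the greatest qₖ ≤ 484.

√723 = [26; 1, 7, 1, 52, …] (period length 4).
Convergents:
  p_0/q_0 = 26/1
  p_1/q_1 = 27/1
  p_2/q_2 = 215/8
  p_3/q_3 = 242/9
  p_4/q_4 = 12799/476
  p_5/q_5 = 13041/485
q_4 = 476 ≤ 484 < 485 = q_5, so the answer is 12799/476.

12799/476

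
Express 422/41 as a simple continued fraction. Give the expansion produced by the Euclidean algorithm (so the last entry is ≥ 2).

422 = 10*41 + 12
41 = 3*12 + 5
12 = 2*5 + 2
5 = 2*2 + 1
2 = 2*1 + 0  (stop)
So 422/41 = [10; 3, 2, 2, 2].

[10; 3, 2, 2, 2]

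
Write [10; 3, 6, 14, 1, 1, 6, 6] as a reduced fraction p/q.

Using pₖ = aₖpₖ₋₁ + pₖ₋₂ and qₖ = aₖqₖ₋₁ + qₖ₋₂:
  k=0: a=10, p=10, q=1
  k=1: a=3, p=31, q=3
  k=2: a=6, p=196, q=19
  k=3: a=14, p=2775, q=269
  k=4: a=1, p=2971, q=288
  k=5: a=1, p=5746, q=557
  k=6: a=6, p=37447, q=3630
  k=7: a=6, p=230428, q=22337

230428/22337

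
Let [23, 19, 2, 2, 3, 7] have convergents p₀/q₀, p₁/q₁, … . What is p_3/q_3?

Using pₖ = aₖpₖ₋₁ + pₖ₋₂, qₖ = aₖqₖ₋₁ + qₖ₋₂ (with p₋₁=1, p₋₂=0, q₋₁=0, q₋₂=1):
  k=0: a=23, p=23, q=1
  k=1: a=19, p=438, q=19
  k=2: a=2, p=899, q=39
  k=3: a=2, p=2236, q=97

2236/97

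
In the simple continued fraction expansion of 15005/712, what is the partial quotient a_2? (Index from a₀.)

2

15005 = 21·712 + 53   →  a_0 = 21
712 = 13·53 + 23   →  a_1 = 13
53 = 2·23 + 7   →  a_2 = 2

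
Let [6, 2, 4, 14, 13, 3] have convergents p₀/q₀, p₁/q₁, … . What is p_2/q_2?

Using pₖ = aₖpₖ₋₁ + pₖ₋₂, qₖ = aₖqₖ₋₁ + qₖ₋₂ (with p₋₁=1, p₋₂=0, q₋₁=0, q₋₂=1):
  k=0: a=6, p=6, q=1
  k=1: a=2, p=13, q=2
  k=2: a=4, p=58, q=9

58/9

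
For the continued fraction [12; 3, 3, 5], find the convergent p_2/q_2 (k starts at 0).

Using pₖ = aₖpₖ₋₁ + pₖ₋₂, qₖ = aₖqₖ₋₁ + qₖ₋₂ (with p₋₁=1, p₋₂=0, q₋₁=0, q₋₂=1):
  k=0: a=12, p=12, q=1
  k=1: a=3, p=37, q=3
  k=2: a=3, p=123, q=10

123/10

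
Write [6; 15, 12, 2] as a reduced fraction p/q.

Using pₖ = aₖpₖ₋₁ + pₖ₋₂ and qₖ = aₖqₖ₋₁ + qₖ₋₂:
  k=0: a=6, p=6, q=1
  k=1: a=15, p=91, q=15
  k=2: a=12, p=1098, q=181
  k=3: a=2, p=2287, q=377

2287/377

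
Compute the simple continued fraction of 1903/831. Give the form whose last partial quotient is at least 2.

1903 = 2·831 + 241
831 = 3·241 + 108
241 = 2·108 + 25
108 = 4·25 + 8
25 = 3·8 + 1
8 = 8·1 + 0  (stop)
So 1903/831 = [2; 3, 2, 4, 3, 8].

[2; 3, 2, 4, 3, 8]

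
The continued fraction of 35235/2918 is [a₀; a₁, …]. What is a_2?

35235 = 12·2918 + 219   →  a_0 = 12
2918 = 13·219 + 71   →  a_1 = 13
219 = 3·71 + 6   →  a_2 = 3

3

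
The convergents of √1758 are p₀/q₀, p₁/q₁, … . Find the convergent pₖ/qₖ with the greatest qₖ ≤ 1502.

√1758 = [41; 1, 12, 1, 82, …] (period length 4).
Convergents:
  p_0/q_0 = 41/1
  p_1/q_1 = 42/1
  p_2/q_2 = 545/13
  p_3/q_3 = 587/14
  p_4/q_4 = 48679/1161
  p_5/q_5 = 49266/1175
  p_6/q_6 = 639871/15261
q_5 = 1175 ≤ 1502 < 15261 = q_6, so the answer is 49266/1175.

49266/1175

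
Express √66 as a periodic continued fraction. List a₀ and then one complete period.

[8; 8, 16]

a₀ = ⌊√66⌋ = 8.
With m₀=0, d₀=1 and mₖ₊₁ = dₖaₖ − mₖ, dₖ₊₁ = (n − mₖ₊₁²)/dₖ, aₖ₊₁ = ⌊(a₀+mₖ₊₁)/dₖ₊₁⌋:
  k=1: m=8, d=2, a=8
  k=2: m=8, d=1, a=16
d=1 and a=2a₀=16 at k=2, so the next step gives (m, d) = (8, 2) again — its k=1 value — and the period has length 2.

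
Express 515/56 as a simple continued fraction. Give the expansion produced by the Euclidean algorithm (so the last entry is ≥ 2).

[9; 5, 11]

515 = 9*56 + 11
56 = 5*11 + 1
11 = 11*1 + 0  (stop)
So 515/56 = [9; 5, 11].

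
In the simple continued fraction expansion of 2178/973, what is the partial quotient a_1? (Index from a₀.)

4

2178 = 2·973 + 232   →  a_0 = 2
973 = 4·232 + 45   →  a_1 = 4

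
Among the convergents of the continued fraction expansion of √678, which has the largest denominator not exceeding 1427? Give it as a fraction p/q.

35230/1353

√678 = [26; 26, 52, …] (period length 2).
Convergents:
  p_0/q_0 = 26/1
  p_1/q_1 = 677/26
  p_2/q_2 = 35230/1353
  p_3/q_3 = 916657/35204
q_2 = 1353 ≤ 1427 < 35204 = q_3, so the answer is 35230/1353.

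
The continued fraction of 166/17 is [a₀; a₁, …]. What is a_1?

166 = 9·17 + 13   →  a_0 = 9
17 = 1·13 + 4   →  a_1 = 1

1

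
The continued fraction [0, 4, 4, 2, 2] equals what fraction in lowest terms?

22/93

Using pₖ = aₖpₖ₋₁ + pₖ₋₂ and qₖ = aₖqₖ₋₁ + qₖ₋₂:
  k=0: a=0, p=0, q=1
  k=1: a=4, p=1, q=4
  k=2: a=4, p=4, q=17
  k=3: a=2, p=9, q=38
  k=4: a=2, p=22, q=93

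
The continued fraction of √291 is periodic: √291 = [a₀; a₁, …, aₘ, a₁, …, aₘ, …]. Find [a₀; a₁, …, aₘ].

[17; 17, 34]

a₀ = ⌊√291⌋ = 17.
With m₀=0, d₀=1 and mₖ₊₁ = dₖaₖ − mₖ, dₖ₊₁ = (n − mₖ₊₁²)/dₖ, aₖ₊₁ = ⌊(a₀+mₖ₊₁)/dₖ₊₁⌋:
  k=1: m=17, d=2, a=17
  k=2: m=17, d=1, a=34
d=1 and a=2a₀=34 at k=2, so the next step gives (m, d) = (17, 2) again — its k=1 value — and the period has length 2.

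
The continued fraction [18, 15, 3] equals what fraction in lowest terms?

831/46

Fold from the inside: start with 3/1.
  15 + 1/3 = 46/3
  18 + 3/46 = 831/46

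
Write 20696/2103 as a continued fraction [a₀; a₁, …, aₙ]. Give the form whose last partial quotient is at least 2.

20696 = 9·2103 + 1769
2103 = 1·1769 + 334
1769 = 5·334 + 99
334 = 3·99 + 37
99 = 2·37 + 25
37 = 1·25 + 12
25 = 2·12 + 1
12 = 12·1 + 0  (stop)
So 20696/2103 = [9; 1, 5, 3, 2, 1, 2, 12].

[9; 1, 5, 3, 2, 1, 2, 12]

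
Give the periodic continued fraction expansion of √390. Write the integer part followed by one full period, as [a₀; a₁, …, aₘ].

[19; 1, 2, 1, 38]

a₀ = ⌊√390⌋ = 19.
With m₀=0, d₀=1 and mₖ₊₁ = dₖaₖ − mₖ, dₖ₊₁ = (n − mₖ₊₁²)/dₖ, aₖ₊₁ = ⌊(a₀+mₖ₊₁)/dₖ₊₁⌋:
  k=1: m=19, d=29, a=1
  k=2: m=10, d=10, a=2
  k=3: m=10, d=29, a=1
  k=4: m=19, d=1, a=38
d=1 and a=2a₀=38 at k=4, so the next step gives (m, d) = (19, 29) again — its k=1 value — and the period has length 4.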